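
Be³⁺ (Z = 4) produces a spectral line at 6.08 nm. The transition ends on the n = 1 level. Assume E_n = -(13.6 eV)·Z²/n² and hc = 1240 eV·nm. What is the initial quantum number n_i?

n_i = 4

The photon energy is ΔE = hc/λ = 1240 / 6.08 = 203.9 eV.
With Z = 4, ΔE = 217.6 × (1/n_f² − 1/n_i²), so 1/n_f² − 1/n_i² = 0.9373.
With n_f = 1: 1/n_i² = 1/1 − 0.9373 = 0.06274, so n_i ≈ 3.99.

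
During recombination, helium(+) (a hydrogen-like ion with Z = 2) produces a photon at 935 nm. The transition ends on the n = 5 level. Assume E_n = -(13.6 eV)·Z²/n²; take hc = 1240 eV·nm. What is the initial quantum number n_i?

The photon energy is ΔE = hc/λ = 1240 / 935 = 1.326 eV.
With Z = 2, ΔE = 54.40 × (1/n_f² − 1/n_i²), so 1/n_f² − 1/n_i² = 0.02438.
With n_f = 5: 1/n_i² = 1/25 − 0.02438 = 0.01562, so n_i ≈ 8.00.

n_i = 8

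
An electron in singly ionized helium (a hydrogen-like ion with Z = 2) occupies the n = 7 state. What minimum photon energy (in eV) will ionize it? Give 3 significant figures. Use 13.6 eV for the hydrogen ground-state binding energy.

1.11 eV

E_n = −13.6 Z²/n² = −54.40/n² eV for Z = 2.
E_7 = −54.40/49 = −1.11 eV, so ionization (to E = 0) requires 1.11 eV.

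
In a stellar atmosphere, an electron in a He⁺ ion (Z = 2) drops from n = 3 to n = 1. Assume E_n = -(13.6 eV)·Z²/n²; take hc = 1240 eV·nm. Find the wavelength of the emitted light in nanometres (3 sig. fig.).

25.6 nm

For Z = 2 the level energies scale as Z², so the effective Rydberg energy is 13.6 × 4 = 54.40 eV.
ΔE = 54.40 × (1/1² − 1/3²) = 54.40 × 0.8889 = 48.36 eV.
λ = hc/ΔE = 1240 / 48.36 = 25.6 nm.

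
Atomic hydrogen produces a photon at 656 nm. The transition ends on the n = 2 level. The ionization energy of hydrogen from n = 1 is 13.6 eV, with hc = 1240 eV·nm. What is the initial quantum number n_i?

n_i = 3

The photon energy is ΔE = hc/λ = 1240 / 656 = 1.890 eV.
With Z = 1, ΔE = 13.60 × (1/n_f² − 1/n_i²), so 1/n_f² − 1/n_i² = 0.1390.
With n_f = 2: 1/n_i² = 1/4 − 0.1390 = 0.1110, so n_i ≈ 3.00.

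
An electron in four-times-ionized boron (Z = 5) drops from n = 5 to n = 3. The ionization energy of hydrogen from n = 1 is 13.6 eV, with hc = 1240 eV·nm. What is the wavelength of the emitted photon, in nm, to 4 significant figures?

For Z = 5 the level energies scale as Z², so the effective Rydberg energy is 13.6 × 25 = 340.0 eV.
ΔE = 340.0 × (1/3² − 1/5²) = 340.0 × 0.07111 = 24.18 eV.
λ = hc/ΔE = 1240 / 24.18 = 51.29 nm.

51.29 nm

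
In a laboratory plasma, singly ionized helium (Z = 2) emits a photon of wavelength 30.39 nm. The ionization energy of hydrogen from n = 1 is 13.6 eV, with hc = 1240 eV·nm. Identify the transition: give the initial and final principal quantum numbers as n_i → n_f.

The photon energy is ΔE = hc/λ = 1240 / 30.39 = 40.80 eV.
With Z = 2, ΔE = 54.40 × (1/n_f² − 1/n_i²), so 1/n_f² − 1/n_i² = 0.7501.
Trying n_f = 1 gives 1/n_i² = 0.2499, i.e. n_i ≈ 2; this pair matches.

n_i = 2, n_f = 1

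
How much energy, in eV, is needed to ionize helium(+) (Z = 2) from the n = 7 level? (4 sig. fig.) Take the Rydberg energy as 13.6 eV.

E_n = −13.6 Z²/n² = −54.40/n² eV for Z = 2.
E_7 = −54.40/49 = −1.110 eV, so ionization (to E = 0) requires 1.110 eV.

1.110 eV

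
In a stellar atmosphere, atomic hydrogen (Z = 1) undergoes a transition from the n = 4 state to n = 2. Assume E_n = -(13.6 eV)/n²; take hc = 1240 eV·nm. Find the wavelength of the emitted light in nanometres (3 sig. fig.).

ΔE = 13.60 × (1/2² − 1/4²) = 13.60 × 0.1875 = 2.550 eV.
λ = hc/ΔE = 1240 / 2.550 = 486 nm.
This line belongs to the Balmer series.

486 nm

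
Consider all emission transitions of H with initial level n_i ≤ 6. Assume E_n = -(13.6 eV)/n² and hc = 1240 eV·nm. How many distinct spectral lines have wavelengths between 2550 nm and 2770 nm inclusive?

1

Enumerate all n_i → n_f pairs with 1 ≤ n_f < n_i ≤ 6 and compute λ = 1240 / [13.6·1·(1/n_f² − 1/n_i²)].
Lines falling in [2550, 2770] nm: 6→4 (2626 nm).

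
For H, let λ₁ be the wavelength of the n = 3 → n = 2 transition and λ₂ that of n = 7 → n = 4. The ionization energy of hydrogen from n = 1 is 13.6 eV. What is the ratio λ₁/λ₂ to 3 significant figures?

λ ∝ 1/ΔE ∝ 1/(1/n_f² − 1/n_i²), and the Z² and hc factors cancel in the ratio.
λ₁/λ₂ = (1/4² − 1/7²)/(1/2² − 1/3²) = 0.04209/0.1389 = 0.303.

0.303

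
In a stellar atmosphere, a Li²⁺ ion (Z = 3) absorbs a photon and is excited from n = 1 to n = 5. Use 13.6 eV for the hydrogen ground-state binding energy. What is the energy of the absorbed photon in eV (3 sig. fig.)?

The Bohr energies scale as Z², so for Z = 3: E_n = −122.4/n² eV.
E_5 = −122.4/25 = −4.896 eV and E_1 = −122.4/1 = −122.4 eV.
The photon energy is |E_5 − E_1| = 118 eV.

118 eV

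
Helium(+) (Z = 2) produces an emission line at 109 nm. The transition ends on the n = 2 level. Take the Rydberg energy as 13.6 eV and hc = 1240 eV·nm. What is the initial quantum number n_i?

n_i = 5

The photon energy is ΔE = hc/λ = 1240 / 109 = 11.38 eV.
With Z = 2, ΔE = 54.40 × (1/n_f² − 1/n_i²), so 1/n_f² − 1/n_i² = 0.2091.
With n_f = 2: 1/n_i² = 1/4 − 0.2091 = 0.04088, so n_i ≈ 4.95.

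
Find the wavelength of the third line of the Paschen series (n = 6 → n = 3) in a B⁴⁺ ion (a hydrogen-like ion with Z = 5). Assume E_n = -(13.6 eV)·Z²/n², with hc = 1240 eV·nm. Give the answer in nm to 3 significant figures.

43.8 nm

The Paschen series terminates on n_f = 3; the third line has n_i = 3+3 = 6.
ΔE = 340.0 × (1/3² − 1/6²) = 28.33 eV.
λ = 1240 / 28.33 = 43.8 nm.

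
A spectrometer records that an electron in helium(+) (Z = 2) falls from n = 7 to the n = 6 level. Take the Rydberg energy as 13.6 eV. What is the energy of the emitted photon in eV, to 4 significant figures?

The Bohr energies scale as Z², so for Z = 2: E_n = −54.40/n² eV.
E_7 = −54.40/49 = −1.110 eV and E_6 = −54.40/36 = −1.511 eV.
The photon energy is |E_7 − E_6| = 0.4009 eV.

0.4009 eV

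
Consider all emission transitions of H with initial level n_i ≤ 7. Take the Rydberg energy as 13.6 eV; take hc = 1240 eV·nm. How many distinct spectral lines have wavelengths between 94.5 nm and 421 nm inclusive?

6

Enumerate all n_i → n_f pairs with 1 ≤ n_f < n_i ≤ 7 and compute λ = 1240 / [13.6·1·(1/n_f² − 1/n_i²)].
Lines falling in [94.5, 421] nm: 5→1 (94.98 nm), 4→1 (97.25 nm), 3→1 (102.6 nm), 2→1 (121.6 nm), 7→2 (397.1 nm), 6→2 (410.3 nm).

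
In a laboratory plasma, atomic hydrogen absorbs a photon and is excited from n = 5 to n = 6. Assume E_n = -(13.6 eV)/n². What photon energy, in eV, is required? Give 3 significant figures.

E_6 = −13.60/36 = −0.3778 eV and E_5 = −13.60/25 = −0.5440 eV.
The photon energy is |E_6 − E_5| = 0.166 eV.

0.166 eV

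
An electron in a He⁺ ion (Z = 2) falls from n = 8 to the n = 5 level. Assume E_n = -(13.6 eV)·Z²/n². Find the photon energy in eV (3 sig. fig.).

1.33 eV

The Bohr energies scale as Z², so for Z = 2: E_n = −54.40/n² eV.
E_8 = −54.40/64 = −0.8500 eV and E_5 = −54.40/25 = −2.176 eV.
The photon energy is |E_8 − E_5| = 1.33 eV.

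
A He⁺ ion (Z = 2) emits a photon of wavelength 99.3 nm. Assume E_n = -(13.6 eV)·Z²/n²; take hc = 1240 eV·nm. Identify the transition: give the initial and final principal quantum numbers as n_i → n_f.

n_i = 7, n_f = 2

The photon energy is ΔE = hc/λ = 1240 / 99.3 = 12.49 eV.
With Z = 2, ΔE = 54.40 × (1/n_f² − 1/n_i²), so 1/n_f² − 1/n_i² = 0.2295.
Trying n_f = 2 gives 1/n_i² = 0.02045, i.e. n_i ≈ 7; this pair matches.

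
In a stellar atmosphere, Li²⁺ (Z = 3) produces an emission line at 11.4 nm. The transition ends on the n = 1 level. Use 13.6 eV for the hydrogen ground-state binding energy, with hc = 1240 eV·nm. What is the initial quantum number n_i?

n_i = 3

The photon energy is ΔE = hc/λ = 1240 / 11.4 = 108.8 eV.
With Z = 3, ΔE = 122.4 × (1/n_f² − 1/n_i²), so 1/n_f² − 1/n_i² = 0.8887.
With n_f = 1: 1/n_i² = 1/1 − 0.8887 = 0.1113, so n_i ≈ 3.00.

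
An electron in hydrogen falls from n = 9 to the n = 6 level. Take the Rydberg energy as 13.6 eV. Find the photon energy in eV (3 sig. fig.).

E_9 = −13.60/81 = −0.1679 eV and E_6 = −13.60/36 = −0.3778 eV.
The photon energy is |E_9 − E_6| = 0.210 eV.

0.210 eV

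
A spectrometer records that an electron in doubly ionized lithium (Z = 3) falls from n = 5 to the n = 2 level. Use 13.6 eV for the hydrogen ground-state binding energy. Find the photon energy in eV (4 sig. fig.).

The Bohr energies scale as Z², so for Z = 3: E_n = −122.4/n² eV.
E_5 = −122.4/25 = −4.896 eV and E_2 = −122.4/4 = −30.60 eV.
The photon energy is |E_5 − E_2| = 25.70 eV.

25.70 eV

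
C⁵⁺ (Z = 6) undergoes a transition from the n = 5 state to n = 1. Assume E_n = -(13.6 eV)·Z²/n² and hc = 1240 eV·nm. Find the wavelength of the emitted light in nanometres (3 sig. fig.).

For Z = 6 the level energies scale as Z², so the effective Rydberg energy is 13.6 × 36 = 489.6 eV.
ΔE = 489.6 × (1/1² − 1/5²) = 489.6 × 0.9600 = 470.0 eV.
λ = hc/ΔE = 1240 / 470.0 = 2.64 nm.

2.64 nm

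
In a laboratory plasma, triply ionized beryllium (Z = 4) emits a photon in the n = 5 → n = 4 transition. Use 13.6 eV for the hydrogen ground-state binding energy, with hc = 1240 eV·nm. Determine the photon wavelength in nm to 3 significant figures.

253 nm

For Z = 4 the level energies scale as Z², so the effective Rydberg energy is 13.6 × 16 = 217.6 eV.
ΔE = 217.6 × (1/4² − 1/5²) = 217.6 × 0.02250 = 4.896 eV.
λ = hc/ΔE = 1240 / 4.896 = 253 nm.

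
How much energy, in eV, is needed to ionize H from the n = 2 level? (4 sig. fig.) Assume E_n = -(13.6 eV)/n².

E_2 = −13.60/4 = −3.400 eV, so ionization (to E = 0) requires 3.400 eV.

3.400 eV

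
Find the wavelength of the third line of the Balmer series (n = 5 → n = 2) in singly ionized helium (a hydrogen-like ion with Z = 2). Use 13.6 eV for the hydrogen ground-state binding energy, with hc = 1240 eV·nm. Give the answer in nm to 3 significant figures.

109 nm

The Balmer series terminates on n_f = 2; the third line has n_i = 2+3 = 5.
ΔE = 54.40 × (1/2² − 1/5²) = 11.42 eV.
λ = 1240 / 11.42 = 109 nm.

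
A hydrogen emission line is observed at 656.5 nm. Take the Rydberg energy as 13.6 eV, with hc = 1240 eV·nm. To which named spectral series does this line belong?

Balmer

ΔE = 1240/656.5 = 1.889 eV.
This matches 13.6 × (1/2² − 1/3²), so n_f = 2: the Balmer series.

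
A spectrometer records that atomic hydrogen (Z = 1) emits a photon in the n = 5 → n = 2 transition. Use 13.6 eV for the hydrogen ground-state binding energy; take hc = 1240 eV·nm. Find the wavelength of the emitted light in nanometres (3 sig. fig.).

ΔE = 13.60 × (1/2² − 1/5²) = 13.60 × 0.2100 = 2.856 eV.
λ = hc/ΔE = 1240 / 2.856 = 434 nm.
This line belongs to the Balmer series.

434 nm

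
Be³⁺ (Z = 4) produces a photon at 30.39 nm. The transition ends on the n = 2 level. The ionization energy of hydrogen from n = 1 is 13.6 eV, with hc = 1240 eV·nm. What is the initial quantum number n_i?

n_i = 4

The photon energy is ΔE = hc/λ = 1240 / 30.39 = 40.80 eV.
With Z = 4, ΔE = 217.6 × (1/n_f² − 1/n_i²), so 1/n_f² − 1/n_i² = 0.1875.
With n_f = 2: 1/n_i² = 1/4 − 0.1875 = 0.06249, so n_i ≈ 4.00.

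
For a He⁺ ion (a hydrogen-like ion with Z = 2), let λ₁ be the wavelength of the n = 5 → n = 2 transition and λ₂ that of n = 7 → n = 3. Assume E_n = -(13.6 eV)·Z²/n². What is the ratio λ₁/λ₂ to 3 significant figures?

λ ∝ 1/ΔE ∝ 1/(1/n_f² − 1/n_i²), and the Z² and hc factors cancel in the ratio.
λ₁/λ₂ = (1/3² − 1/7²)/(1/2² − 1/5²) = 0.09070/0.2100 = 0.432.

0.432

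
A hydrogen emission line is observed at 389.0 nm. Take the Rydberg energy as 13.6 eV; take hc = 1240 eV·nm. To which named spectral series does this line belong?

ΔE = 1240/389.0 = 3.188 eV.
This matches 13.6 × (1/2² − 1/8²), so n_f = 2: the Balmer series.

Balmer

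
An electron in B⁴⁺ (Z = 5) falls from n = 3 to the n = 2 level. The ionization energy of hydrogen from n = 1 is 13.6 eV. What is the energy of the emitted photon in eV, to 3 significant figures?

The Bohr energies scale as Z², so for Z = 5: E_n = −340.0/n² eV.
E_3 = −340.0/9 = −37.78 eV and E_2 = −340.0/4 = −85.00 eV.
The photon energy is |E_3 − E_2| = 47.2 eV.

47.2 eV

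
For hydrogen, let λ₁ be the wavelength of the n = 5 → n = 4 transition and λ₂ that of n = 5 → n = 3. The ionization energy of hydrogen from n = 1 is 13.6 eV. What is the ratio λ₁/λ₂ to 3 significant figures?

3.16

λ ∝ 1/ΔE ∝ 1/(1/n_f² − 1/n_i²), and the Z² and hc factors cancel in the ratio.
λ₁/λ₂ = (1/3² − 1/5²)/(1/4² − 1/5²) = 0.07111/0.02250 = 3.16.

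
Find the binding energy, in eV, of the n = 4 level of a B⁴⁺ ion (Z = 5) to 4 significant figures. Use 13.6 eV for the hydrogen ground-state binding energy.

21.25 eV

E_n = −13.6 Z²/n² = −340.0/n² eV for Z = 5.
E_4 = −340.0/16 = −21.25 eV, so ionization (to E = 0) requires 21.25 eV.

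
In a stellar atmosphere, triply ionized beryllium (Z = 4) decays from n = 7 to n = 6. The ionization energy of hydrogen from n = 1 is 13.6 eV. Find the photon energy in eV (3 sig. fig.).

The Bohr energies scale as Z², so for Z = 4: E_n = −217.6/n² eV.
E_7 = −217.6/49 = −4.441 eV and E_6 = −217.6/36 = −6.044 eV.
The photon energy is |E_7 − E_6| = 1.60 eV.

1.60 eV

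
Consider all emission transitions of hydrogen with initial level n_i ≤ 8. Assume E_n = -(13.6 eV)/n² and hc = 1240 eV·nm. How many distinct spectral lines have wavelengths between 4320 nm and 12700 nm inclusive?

4

Enumerate all n_i → n_f pairs with 1 ≤ n_f < n_i ≤ 8 and compute λ = 1240 / [13.6·1·(1/n_f² − 1/n_i²)].
Lines falling in [4320, 12700] nm: 7→5 (4654 nm), 6→5 (7460 nm), 8→6 (7503 nm), 7→6 (12370 nm).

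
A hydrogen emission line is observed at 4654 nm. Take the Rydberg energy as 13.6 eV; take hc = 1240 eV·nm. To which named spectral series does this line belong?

Pfund

ΔE = 1240/4654 = 0.2664 eV.
This matches 13.6 × (1/5² − 1/7²), so n_f = 5: the Pfund series.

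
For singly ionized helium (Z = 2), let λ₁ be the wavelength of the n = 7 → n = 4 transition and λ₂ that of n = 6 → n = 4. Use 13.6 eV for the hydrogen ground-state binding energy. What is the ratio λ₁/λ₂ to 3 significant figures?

0.825

λ ∝ 1/ΔE ∝ 1/(1/n_f² − 1/n_i²), and the Z² and hc factors cancel in the ratio.
λ₁/λ₂ = (1/4² − 1/6²)/(1/4² − 1/7²) = 0.03472/0.04209 = 0.825.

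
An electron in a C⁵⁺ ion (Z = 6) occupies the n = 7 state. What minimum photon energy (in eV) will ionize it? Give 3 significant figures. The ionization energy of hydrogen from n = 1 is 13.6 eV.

E_n = −13.6 Z²/n² = −489.6/n² eV for Z = 6.
E_7 = −489.6/49 = −9.99 eV, so ionization (to E = 0) requires 9.99 eV.

9.99 eV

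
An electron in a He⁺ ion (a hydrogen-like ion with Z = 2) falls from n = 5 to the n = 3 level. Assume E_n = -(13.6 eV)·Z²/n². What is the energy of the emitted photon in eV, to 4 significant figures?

3.868 eV

The Bohr energies scale as Z², so for Z = 2: E_n = −54.40/n² eV.
E_5 = −54.40/25 = −2.176 eV and E_3 = −54.40/9 = −6.044 eV.
The photon energy is |E_5 − E_3| = 3.868 eV.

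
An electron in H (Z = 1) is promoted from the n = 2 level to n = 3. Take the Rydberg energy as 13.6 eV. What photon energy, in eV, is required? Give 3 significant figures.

E_3 = −13.60/9 = −1.511 eV and E_2 = −13.60/4 = −3.400 eV.
The photon energy is |E_3 − E_2| = 1.89 eV.

1.89 eV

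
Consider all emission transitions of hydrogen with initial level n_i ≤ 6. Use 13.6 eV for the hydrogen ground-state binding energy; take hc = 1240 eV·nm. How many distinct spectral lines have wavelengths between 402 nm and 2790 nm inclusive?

Enumerate all n_i → n_f pairs with 1 ≤ n_f < n_i ≤ 6 and compute λ = 1240 / [13.6·1·(1/n_f² − 1/n_i²)].
Lines falling in [402, 2790] nm: 6→2 (410.3 nm), 5→2 (434.2 nm), 4→2 (486.3 nm), 3→2 (656.5 nm), 6→3 (1094 nm), 5→3 (1282 nm), 4→3 (1876 nm), 6→4 (2626 nm).

8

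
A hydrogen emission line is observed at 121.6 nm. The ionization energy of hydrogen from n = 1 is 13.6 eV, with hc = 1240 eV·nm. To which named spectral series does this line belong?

ΔE = 1240/121.6 = 10.20 eV.
This matches 13.6 × (1/1² − 1/2²), so n_f = 1: the Lyman series.

Lyman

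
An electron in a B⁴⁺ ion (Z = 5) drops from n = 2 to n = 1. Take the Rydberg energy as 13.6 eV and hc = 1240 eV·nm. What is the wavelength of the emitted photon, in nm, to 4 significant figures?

For Z = 5 the level energies scale as Z², so the effective Rydberg energy is 13.6 × 25 = 340.0 eV.
ΔE = 340.0 × (1/1² − 1/2²) = 340.0 × 0.7500 = 255.0 eV.
λ = hc/ΔE = 1240 / 255.0 = 4.863 nm.

4.863 nm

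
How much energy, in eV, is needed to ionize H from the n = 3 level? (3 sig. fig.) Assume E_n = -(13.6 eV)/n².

E_3 = −13.60/9 = −1.51 eV, so ionization (to E = 0) requires 1.51 eV.

1.51 eV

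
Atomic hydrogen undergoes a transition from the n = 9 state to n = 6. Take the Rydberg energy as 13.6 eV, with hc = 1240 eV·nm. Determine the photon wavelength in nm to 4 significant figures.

5908 nm

ΔE = 13.60 × (1/6² − 1/9²) = 13.60 × 0.01543 = 0.2099 eV.
λ = hc/ΔE = 1240 / 0.2099 = 5908 nm.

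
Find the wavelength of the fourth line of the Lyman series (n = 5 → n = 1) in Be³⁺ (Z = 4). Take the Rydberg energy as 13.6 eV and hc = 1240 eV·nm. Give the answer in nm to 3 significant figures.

5.94 nm

The Lyman series terminates on n_f = 1; the fourth line has n_i = 1+4 = 5.
ΔE = 217.6 × (1/1² − 1/5²) = 208.9 eV.
λ = 1240 / 208.9 = 5.94 nm.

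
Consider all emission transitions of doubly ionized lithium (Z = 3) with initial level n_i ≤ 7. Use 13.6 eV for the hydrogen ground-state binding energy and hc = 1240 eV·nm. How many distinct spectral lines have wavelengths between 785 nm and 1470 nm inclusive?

2

Enumerate all n_i → n_f pairs with 1 ≤ n_f < n_i ≤ 7 and compute λ = 1240 / [13.6·9·(1/n_f² − 1/n_i²)].
Lines falling in [785, 1470] nm: 6→5 (828.9 nm), 7→6 (1375 nm).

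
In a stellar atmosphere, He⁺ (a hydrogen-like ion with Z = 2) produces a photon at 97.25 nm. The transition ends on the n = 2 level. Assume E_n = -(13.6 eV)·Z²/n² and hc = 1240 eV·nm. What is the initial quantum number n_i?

n_i = 8

The photon energy is ΔE = hc/λ = 1240 / 97.25 = 12.75 eV.
With Z = 2, ΔE = 54.40 × (1/n_f² − 1/n_i²), so 1/n_f² − 1/n_i² = 0.2344.
With n_f = 2: 1/n_i² = 1/4 − 0.2344 = 0.01561, so n_i ≈ 8.00.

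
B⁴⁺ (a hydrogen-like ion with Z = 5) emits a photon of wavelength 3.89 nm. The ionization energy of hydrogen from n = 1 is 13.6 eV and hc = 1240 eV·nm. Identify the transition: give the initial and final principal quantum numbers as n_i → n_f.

The photon energy is ΔE = hc/λ = 1240 / 3.89 = 318.8 eV.
With Z = 5, ΔE = 340.0 × (1/n_f² − 1/n_i²), so 1/n_f² − 1/n_i² = 0.9375.
Trying n_f = 1 gives 1/n_i² = 0.06245, i.e. n_i ≈ 4; this pair matches.

n_i = 4, n_f = 1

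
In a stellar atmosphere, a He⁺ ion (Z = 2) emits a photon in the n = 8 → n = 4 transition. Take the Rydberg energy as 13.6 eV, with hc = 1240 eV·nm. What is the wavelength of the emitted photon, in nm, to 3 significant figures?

486 nm

For Z = 2 the level energies scale as Z², so the effective Rydberg energy is 13.6 × 4 = 54.40 eV.
ΔE = 54.40 × (1/4² − 1/8²) = 54.40 × 0.04688 = 2.550 eV.
λ = hc/ΔE = 1240 / 2.550 = 486 nm.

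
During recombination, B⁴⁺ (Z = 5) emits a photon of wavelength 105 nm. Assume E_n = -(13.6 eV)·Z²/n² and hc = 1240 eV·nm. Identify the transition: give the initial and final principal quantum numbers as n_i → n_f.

n_i = 6, n_f = 4

The photon energy is ΔE = hc/λ = 1240 / 105 = 11.81 eV.
With Z = 5, ΔE = 340.0 × (1/n_f² − 1/n_i²), so 1/n_f² − 1/n_i² = 0.03473.
Trying n_f = 4 gives 1/n_i² = 0.02777, i.e. n_i ≈ 6; this pair matches.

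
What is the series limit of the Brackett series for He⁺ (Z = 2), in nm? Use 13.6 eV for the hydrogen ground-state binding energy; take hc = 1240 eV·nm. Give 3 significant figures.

The Brackett series has lower level n_f = 4; the series limit corresponds to n_i → ∞.
ΔE_max = 13.6 × 4 / 4² = 3.400 eV.
λ_min = 1240 / 3.400 = 365 nm.

365 nm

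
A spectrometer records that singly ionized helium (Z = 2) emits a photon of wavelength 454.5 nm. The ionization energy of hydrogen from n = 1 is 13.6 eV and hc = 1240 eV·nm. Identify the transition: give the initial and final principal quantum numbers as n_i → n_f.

n_i = 9, n_f = 4

The photon energy is ΔE = hc/λ = 1240 / 454.5 = 2.728 eV.
With Z = 2, ΔE = 54.40 × (1/n_f² − 1/n_i²), so 1/n_f² − 1/n_i² = 0.05015.
Trying n_f = 4 gives 1/n_i² = 0.01235, i.e. n_i ≈ 9; this pair matches.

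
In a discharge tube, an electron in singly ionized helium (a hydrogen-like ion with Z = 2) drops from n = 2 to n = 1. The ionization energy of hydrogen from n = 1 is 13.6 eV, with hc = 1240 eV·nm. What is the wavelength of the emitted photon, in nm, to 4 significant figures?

For Z = 2 the level energies scale as Z², so the effective Rydberg energy is 13.6 × 4 = 54.40 eV.
ΔE = 54.40 × (1/1² − 1/2²) = 54.40 × 0.7500 = 40.80 eV.
λ = hc/ΔE = 1240 / 40.80 = 30.39 nm.

30.39 nm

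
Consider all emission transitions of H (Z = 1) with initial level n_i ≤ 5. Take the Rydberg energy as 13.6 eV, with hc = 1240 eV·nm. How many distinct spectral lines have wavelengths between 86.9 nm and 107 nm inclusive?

3

Enumerate all n_i → n_f pairs with 1 ≤ n_f < n_i ≤ 5 and compute λ = 1240 / [13.6·1·(1/n_f² − 1/n_i²)].
Lines falling in [86.9, 107] nm: 5→1 (94.98 nm), 4→1 (97.25 nm), 3→1 (102.6 nm).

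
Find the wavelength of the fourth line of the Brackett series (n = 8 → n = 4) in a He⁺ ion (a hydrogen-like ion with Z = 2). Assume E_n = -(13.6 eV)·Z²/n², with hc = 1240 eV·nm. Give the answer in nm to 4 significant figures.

The Brackett series terminates on n_f = 4; the fourth line has n_i = 4+4 = 8.
ΔE = 54.40 × (1/4² − 1/8²) = 2.550 eV.
λ = 1240 / 2.550 = 486.3 nm.

486.3 nm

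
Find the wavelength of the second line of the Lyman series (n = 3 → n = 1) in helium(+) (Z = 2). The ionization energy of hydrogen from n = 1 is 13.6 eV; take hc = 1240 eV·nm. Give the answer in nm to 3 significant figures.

25.6 nm

The Lyman series terminates on n_f = 1; the second line has n_i = 1+2 = 3.
ΔE = 54.40 × (1/1² − 1/3²) = 48.36 eV.
λ = 1240 / 48.36 = 25.6 nm.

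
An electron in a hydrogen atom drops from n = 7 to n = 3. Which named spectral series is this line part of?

The series is set by the lower level: n_f = 3 is the Paschen series.

Paschen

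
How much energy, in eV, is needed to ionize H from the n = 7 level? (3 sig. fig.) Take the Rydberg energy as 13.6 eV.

E_7 = −13.60/49 = −0.278 eV, so ionization (to E = 0) requires 0.278 eV.

0.278 eV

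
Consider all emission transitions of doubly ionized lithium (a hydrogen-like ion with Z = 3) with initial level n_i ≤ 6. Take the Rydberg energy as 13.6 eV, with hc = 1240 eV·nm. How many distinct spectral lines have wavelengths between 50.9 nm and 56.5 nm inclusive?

1

Enumerate all n_i → n_f pairs with 1 ≤ n_f < n_i ≤ 6 and compute λ = 1240 / [13.6·9·(1/n_f² − 1/n_i²)].
Lines falling in [50.9, 56.5] nm: 4→2 (54.03 nm).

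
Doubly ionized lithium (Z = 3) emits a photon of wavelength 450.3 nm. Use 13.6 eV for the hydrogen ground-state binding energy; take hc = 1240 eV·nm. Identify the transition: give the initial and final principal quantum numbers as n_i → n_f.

The photon energy is ΔE = hc/λ = 1240 / 450.3 = 2.754 eV.
With Z = 3, ΔE = 122.4 × (1/n_f² − 1/n_i²), so 1/n_f² − 1/n_i² = 0.02250.
Trying n_f = 4 gives 1/n_i² = 0.04000, i.e. n_i ≈ 5; this pair matches.

n_i = 5, n_f = 4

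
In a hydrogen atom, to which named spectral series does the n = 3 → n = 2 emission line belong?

Balmer

The series is set by the lower level: n_f = 2 is the Balmer series.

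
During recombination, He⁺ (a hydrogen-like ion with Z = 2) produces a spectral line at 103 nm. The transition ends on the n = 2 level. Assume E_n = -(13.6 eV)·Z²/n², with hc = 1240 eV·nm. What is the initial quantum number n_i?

n_i = 6

The photon energy is ΔE = hc/λ = 1240 / 103 = 12.04 eV.
With Z = 2, ΔE = 54.40 × (1/n_f² − 1/n_i²), so 1/n_f² − 1/n_i² = 0.2213.
With n_f = 2: 1/n_i² = 1/4 − 0.2213 = 0.02870, so n_i ≈ 5.90.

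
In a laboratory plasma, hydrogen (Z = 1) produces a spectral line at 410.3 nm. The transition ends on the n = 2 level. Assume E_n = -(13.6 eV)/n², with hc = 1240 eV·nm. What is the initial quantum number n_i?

n_i = 6

The photon energy is ΔE = hc/λ = 1240 / 410.3 = 3.022 eV.
With Z = 1, ΔE = 13.60 × (1/n_f² − 1/n_i²), so 1/n_f² − 1/n_i² = 0.2222.
With n_f = 2: 1/n_i² = 1/4 − 0.2222 = 0.02778, so n_i ≈ 6.00.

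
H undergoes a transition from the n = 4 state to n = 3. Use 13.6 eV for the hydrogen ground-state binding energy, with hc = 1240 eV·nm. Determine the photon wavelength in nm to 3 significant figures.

ΔE = 13.60 × (1/3² − 1/4²) = 13.60 × 0.04861 = 0.6611 eV.
λ = hc/ΔE = 1240 / 0.6611 = 1880 nm.
This line belongs to the Paschen series.

1880 nm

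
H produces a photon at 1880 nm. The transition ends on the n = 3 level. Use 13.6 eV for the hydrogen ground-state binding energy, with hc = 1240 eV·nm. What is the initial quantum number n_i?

The photon energy is ΔE = hc/λ = 1240 / 1880 = 0.6596 eV.
With Z = 1, ΔE = 13.60 × (1/n_f² − 1/n_i²), so 1/n_f² − 1/n_i² = 0.04850.
With n_f = 3: 1/n_i² = 1/9 − 0.04850 = 0.06261, so n_i ≈ 4.00.

n_i = 4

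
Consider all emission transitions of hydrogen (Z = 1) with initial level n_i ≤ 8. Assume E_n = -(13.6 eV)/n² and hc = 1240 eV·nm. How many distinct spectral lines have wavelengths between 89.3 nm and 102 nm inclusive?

5

Enumerate all n_i → n_f pairs with 1 ≤ n_f < n_i ≤ 8 and compute λ = 1240 / [13.6·1·(1/n_f² − 1/n_i²)].
Lines falling in [89.3, 102] nm: 8→1 (92.62 nm), 7→1 (93.08 nm), 6→1 (93.78 nm), 5→1 (94.98 nm), 4→1 (97.25 nm).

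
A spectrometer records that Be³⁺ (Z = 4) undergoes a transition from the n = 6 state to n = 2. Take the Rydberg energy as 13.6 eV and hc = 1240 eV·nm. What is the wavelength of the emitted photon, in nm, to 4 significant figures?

25.64 nm

For Z = 4 the level energies scale as Z², so the effective Rydberg energy is 13.6 × 16 = 217.6 eV.
ΔE = 217.6 × (1/2² − 1/6²) = 217.6 × 0.2222 = 48.36 eV.
λ = hc/ΔE = 1240 / 48.36 = 25.64 nm.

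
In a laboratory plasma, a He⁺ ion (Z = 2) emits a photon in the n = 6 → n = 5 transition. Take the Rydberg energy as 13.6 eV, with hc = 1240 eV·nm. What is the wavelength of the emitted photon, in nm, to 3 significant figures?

For Z = 2 the level energies scale as Z², so the effective Rydberg energy is 13.6 × 4 = 54.40 eV.
ΔE = 54.40 × (1/5² − 1/6²) = 54.40 × 0.01222 = 0.6649 eV.
λ = hc/ΔE = 1240 / 0.6649 = 1860 nm.

1860 nm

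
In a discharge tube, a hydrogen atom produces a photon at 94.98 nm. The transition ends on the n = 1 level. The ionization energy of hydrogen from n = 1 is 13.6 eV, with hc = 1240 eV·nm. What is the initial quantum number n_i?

The photon energy is ΔE = hc/λ = 1240 / 94.98 = 13.06 eV.
With Z = 1, ΔE = 13.60 × (1/n_f² − 1/n_i²), so 1/n_f² − 1/n_i² = 0.9600.
With n_f = 1: 1/n_i² = 1/1 − 0.9600 = 0.04005, so n_i ≈ 5.00.

n_i = 5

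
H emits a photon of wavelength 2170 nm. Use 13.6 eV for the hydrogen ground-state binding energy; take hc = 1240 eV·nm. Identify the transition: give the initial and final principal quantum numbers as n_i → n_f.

The photon energy is ΔE = hc/λ = 1240 / 2170 = 0.5714 eV.
With Z = 1, ΔE = 13.60 × (1/n_f² − 1/n_i²), so 1/n_f² − 1/n_i² = 0.04202.
Trying n_f = 4 gives 1/n_i² = 0.02048, i.e. n_i ≈ 7; this pair matches.

n_i = 7, n_f = 4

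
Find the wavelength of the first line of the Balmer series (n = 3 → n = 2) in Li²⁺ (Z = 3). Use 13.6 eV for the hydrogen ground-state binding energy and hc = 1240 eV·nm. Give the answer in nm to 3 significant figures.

The Balmer series terminates on n_f = 2; the first line has n_i = 2+1 = 3.
ΔE = 122.4 × (1/2² − 1/3²) = 17.00 eV.
λ = 1240 / 17.00 = 72.9 nm.

72.9 nm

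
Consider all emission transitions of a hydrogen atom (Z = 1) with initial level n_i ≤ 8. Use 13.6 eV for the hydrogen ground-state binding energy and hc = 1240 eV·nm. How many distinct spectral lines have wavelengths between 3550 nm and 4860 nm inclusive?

Enumerate all n_i → n_f pairs with 1 ≤ n_f < n_i ≤ 8 and compute λ = 1240 / [13.6·1·(1/n_f² − 1/n_i²)].
Lines falling in [3550, 4860] nm: 8→5 (3741 nm), 5→4 (4052 nm), 7→5 (4654 nm).

3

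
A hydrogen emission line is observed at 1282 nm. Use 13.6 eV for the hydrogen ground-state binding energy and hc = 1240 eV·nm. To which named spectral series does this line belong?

Paschen

ΔE = 1240/1282 = 0.9672 eV.
This matches 13.6 × (1/3² − 1/5²), so n_f = 3: the Paschen series.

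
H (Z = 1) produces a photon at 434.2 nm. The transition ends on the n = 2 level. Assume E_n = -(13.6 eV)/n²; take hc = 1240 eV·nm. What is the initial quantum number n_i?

The photon energy is ΔE = hc/λ = 1240 / 434.2 = 2.856 eV.
With Z = 1, ΔE = 13.60 × (1/n_f² − 1/n_i²), so 1/n_f² − 1/n_i² = 0.2100.
With n_f = 2: 1/n_i² = 1/4 − 0.2100 = 0.04001, so n_i ≈ 5.00.

n_i = 5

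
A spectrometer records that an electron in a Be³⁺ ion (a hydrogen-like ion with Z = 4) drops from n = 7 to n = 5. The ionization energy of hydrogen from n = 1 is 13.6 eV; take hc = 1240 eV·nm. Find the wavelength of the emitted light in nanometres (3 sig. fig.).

291 nm

For Z = 4 the level energies scale as Z², so the effective Rydberg energy is 13.6 × 16 = 217.6 eV.
ΔE = 217.6 × (1/5² − 1/7²) = 217.6 × 0.01959 = 4.263 eV.
λ = hc/ΔE = 1240 / 4.263 = 291 nm.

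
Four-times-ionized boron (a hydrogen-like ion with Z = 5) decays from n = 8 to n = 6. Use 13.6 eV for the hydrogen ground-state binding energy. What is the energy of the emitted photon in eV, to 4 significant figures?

4.132 eV

The Bohr energies scale as Z², so for Z = 5: E_n = −340.0/n² eV.
E_8 = −340.0/64 = −5.313 eV and E_6 = −340.0/36 = −9.444 eV.
The photon energy is |E_8 − E_6| = 4.132 eV.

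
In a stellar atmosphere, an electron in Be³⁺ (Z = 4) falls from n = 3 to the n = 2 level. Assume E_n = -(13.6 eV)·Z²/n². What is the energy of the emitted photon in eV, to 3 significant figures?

30.2 eV

The Bohr energies scale as Z², so for Z = 4: E_n = −217.6/n² eV.
E_3 = −217.6/9 = −24.18 eV and E_2 = −217.6/4 = −54.40 eV.
The photon energy is |E_3 − E_2| = 30.2 eV.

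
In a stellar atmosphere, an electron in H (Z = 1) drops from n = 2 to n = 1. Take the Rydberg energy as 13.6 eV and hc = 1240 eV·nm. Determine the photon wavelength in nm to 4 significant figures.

121.6 nm

ΔE = 13.60 × (1/1² − 1/2²) = 13.60 × 0.7500 = 10.20 eV.
λ = hc/ΔE = 1240 / 10.20 = 121.6 nm.
This line belongs to the Lyman series.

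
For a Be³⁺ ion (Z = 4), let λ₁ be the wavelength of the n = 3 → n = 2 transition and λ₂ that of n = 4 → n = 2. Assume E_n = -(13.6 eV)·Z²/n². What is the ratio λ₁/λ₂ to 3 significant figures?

λ ∝ 1/ΔE ∝ 1/(1/n_f² − 1/n_i²), and the Z² and hc factors cancel in the ratio.
λ₁/λ₂ = (1/2² − 1/4²)/(1/2² − 1/3²) = 0.1875/0.1389 = 1.35.

1.35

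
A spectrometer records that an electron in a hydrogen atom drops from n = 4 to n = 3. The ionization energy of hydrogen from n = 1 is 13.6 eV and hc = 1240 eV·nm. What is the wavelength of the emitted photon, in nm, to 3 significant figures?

1880 nm

ΔE = 13.60 × (1/3² − 1/4²) = 13.60 × 0.04861 = 0.6611 eV.
λ = hc/ΔE = 1240 / 0.6611 = 1880 nm.
This line belongs to the Paschen series.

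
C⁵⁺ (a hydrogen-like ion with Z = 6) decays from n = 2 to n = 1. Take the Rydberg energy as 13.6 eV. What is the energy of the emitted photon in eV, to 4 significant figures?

367.2 eV

The Bohr energies scale as Z², so for Z = 6: E_n = −489.6/n² eV.
E_2 = −489.6/4 = −122.4 eV and E_1 = −489.6/1 = −489.6 eV.
The photon energy is |E_2 − E_1| = 367.2 eV.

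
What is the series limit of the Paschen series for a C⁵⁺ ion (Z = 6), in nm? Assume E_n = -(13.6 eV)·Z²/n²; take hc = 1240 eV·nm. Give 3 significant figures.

The Paschen series has lower level n_f = 3; the series limit corresponds to n_i → ∞.
ΔE_max = 13.6 × 36 / 3² = 54.40 eV.
λ_min = 1240 / 54.40 = 22.8 nm.

22.8 nm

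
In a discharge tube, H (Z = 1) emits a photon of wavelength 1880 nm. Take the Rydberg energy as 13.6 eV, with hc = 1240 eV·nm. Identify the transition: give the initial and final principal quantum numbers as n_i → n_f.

n_i = 4, n_f = 3

The photon energy is ΔE = hc/λ = 1240 / 1880 = 0.6596 eV.
With Z = 1, ΔE = 13.60 × (1/n_f² − 1/n_i²), so 1/n_f² − 1/n_i² = 0.04850.
Trying n_f = 3 gives 1/n_i² = 0.06261, i.e. n_i ≈ 4; this pair matches.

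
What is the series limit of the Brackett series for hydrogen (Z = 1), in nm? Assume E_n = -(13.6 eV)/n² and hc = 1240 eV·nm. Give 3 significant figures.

1460 nm

The Brackett series has lower level n_f = 4; the series limit corresponds to n_i → ∞.
ΔE_max = 13.6 × 1 / 4² = 0.8500 eV.
λ_min = 1240 / 0.8500 = 1460 nm.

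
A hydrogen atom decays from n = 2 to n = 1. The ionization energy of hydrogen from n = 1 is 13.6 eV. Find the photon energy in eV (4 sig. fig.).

10.20 eV

E_2 = −13.60/4 = −3.400 eV and E_1 = −13.60/1 = −13.60 eV.
The photon energy is |E_2 − E_1| = 10.20 eV.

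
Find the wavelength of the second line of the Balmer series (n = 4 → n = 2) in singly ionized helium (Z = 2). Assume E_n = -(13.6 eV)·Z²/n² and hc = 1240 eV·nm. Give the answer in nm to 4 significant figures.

121.6 nm

The Balmer series terminates on n_f = 2; the second line has n_i = 2+2 = 4.
ΔE = 54.40 × (1/2² − 1/4²) = 10.20 eV.
λ = 1240 / 10.20 = 121.6 nm.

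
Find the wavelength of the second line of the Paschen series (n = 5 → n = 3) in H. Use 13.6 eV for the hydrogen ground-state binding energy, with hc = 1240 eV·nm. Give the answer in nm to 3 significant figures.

1280 nm

The Paschen series terminates on n_f = 3; the second line has n_i = 3+2 = 5.
ΔE = 13.60 × (1/3² − 1/5²) = 0.9671 eV.
λ = 1240 / 0.9671 = 1280 nm.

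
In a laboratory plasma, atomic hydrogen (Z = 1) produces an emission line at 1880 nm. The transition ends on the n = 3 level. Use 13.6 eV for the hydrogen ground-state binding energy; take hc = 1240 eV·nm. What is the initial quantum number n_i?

n_i = 4

The photon energy is ΔE = hc/λ = 1240 / 1880 = 0.6596 eV.
With Z = 1, ΔE = 13.60 × (1/n_f² − 1/n_i²), so 1/n_f² − 1/n_i² = 0.04850.
With n_f = 3: 1/n_i² = 1/9 − 0.04850 = 0.06261, so n_i ≈ 4.00.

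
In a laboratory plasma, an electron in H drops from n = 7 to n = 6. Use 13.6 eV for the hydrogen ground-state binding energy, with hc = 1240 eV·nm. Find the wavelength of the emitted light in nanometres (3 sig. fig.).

ΔE = 13.60 × (1/6² − 1/7²) = 13.60 × 0.007370 = 0.1002 eV.
λ = hc/ΔE = 1240 / 0.1002 = 12400 nm.

12400 nm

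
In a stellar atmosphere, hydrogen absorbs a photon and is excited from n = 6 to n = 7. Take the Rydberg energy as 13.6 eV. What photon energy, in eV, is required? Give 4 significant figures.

0.1002 eV

E_7 = −13.60/49 = −0.2776 eV and E_6 = −13.60/36 = −0.3778 eV.
The photon energy is |E_7 − E_6| = 0.1002 eV.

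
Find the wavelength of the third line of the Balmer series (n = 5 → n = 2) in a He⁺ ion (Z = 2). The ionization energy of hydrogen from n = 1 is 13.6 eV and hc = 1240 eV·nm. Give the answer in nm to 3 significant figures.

The Balmer series terminates on n_f = 2; the third line has n_i = 2+3 = 5.
ΔE = 54.40 × (1/2² − 1/5²) = 11.42 eV.
λ = 1240 / 11.42 = 109 nm.

109 nm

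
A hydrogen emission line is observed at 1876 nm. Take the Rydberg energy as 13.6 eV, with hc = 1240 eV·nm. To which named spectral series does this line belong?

ΔE = 1240/1876 = 0.6610 eV.
This matches 13.6 × (1/3² − 1/4²), so n_f = 3: the Paschen series.

Paschen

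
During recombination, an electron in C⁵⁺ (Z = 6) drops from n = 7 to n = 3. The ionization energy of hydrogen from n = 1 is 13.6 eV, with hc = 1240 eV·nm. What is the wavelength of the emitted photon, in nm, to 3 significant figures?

27.9 nm

For Z = 6 the level energies scale as Z², so the effective Rydberg energy is 13.6 × 36 = 489.6 eV.
ΔE = 489.6 × (1/3² − 1/7²) = 489.6 × 0.09070 = 44.41 eV.
λ = hc/ΔE = 1240 / 44.41 = 27.9 nm.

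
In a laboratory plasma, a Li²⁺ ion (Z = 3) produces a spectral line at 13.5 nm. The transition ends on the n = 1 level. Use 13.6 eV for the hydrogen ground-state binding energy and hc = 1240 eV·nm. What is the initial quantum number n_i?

n_i = 2

The photon energy is ΔE = hc/λ = 1240 / 13.5 = 91.85 eV.
With Z = 3, ΔE = 122.4 × (1/n_f² − 1/n_i²), so 1/n_f² − 1/n_i² = 0.7504.
With n_f = 1: 1/n_i² = 1/1 − 0.7504 = 0.2496, so n_i ≈ 2.00.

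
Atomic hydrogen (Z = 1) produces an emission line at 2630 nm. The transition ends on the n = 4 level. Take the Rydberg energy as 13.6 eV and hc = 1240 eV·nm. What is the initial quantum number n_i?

n_i = 6

The photon energy is ΔE = hc/λ = 1240 / 2630 = 0.4715 eV.
With Z = 1, ΔE = 13.60 × (1/n_f² − 1/n_i²), so 1/n_f² − 1/n_i² = 0.03467.
With n_f = 4: 1/n_i² = 1/16 − 0.03467 = 0.02783, so n_i ≈ 5.99.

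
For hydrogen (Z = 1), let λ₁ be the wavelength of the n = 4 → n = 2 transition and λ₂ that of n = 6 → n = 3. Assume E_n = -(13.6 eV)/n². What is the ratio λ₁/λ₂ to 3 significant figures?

0.444

λ ∝ 1/ΔE ∝ 1/(1/n_f² − 1/n_i²), and the Z² and hc factors cancel in the ratio.
λ₁/λ₂ = (1/3² − 1/6²)/(1/2² − 1/4²) = 0.08333/0.1875 = 0.444.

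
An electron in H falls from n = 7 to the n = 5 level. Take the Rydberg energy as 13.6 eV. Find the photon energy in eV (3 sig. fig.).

0.266 eV

E_7 = −13.60/49 = −0.2776 eV and E_5 = −13.60/25 = −0.5440 eV.
The photon energy is |E_7 − E_5| = 0.266 eV.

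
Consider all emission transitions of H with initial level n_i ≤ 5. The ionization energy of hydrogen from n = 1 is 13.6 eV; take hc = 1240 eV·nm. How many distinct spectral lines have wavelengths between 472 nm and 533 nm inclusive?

1

Enumerate all n_i → n_f pairs with 1 ≤ n_f < n_i ≤ 5 and compute λ = 1240 / [13.6·1·(1/n_f² − 1/n_i²)].
Lines falling in [472, 533] nm: 4→2 (486.3 nm).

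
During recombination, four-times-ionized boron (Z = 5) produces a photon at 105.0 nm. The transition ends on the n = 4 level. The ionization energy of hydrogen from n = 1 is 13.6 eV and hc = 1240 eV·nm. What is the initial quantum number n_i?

n_i = 6

The photon energy is ΔE = hc/λ = 1240 / 105.0 = 11.81 eV.
With Z = 5, ΔE = 340.0 × (1/n_f² − 1/n_i²), so 1/n_f² − 1/n_i² = 0.03473.
With n_f = 4: 1/n_i² = 1/16 − 0.03473 = 0.02777, so n_i ≈ 6.00.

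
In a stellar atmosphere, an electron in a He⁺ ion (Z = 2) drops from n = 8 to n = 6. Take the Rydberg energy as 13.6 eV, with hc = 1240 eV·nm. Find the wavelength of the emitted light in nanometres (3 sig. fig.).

1880 nm

For Z = 2 the level energies scale as Z², so the effective Rydberg energy is 13.6 × 4 = 54.40 eV.
ΔE = 54.40 × (1/6² − 1/8²) = 54.40 × 0.01215 = 0.6611 eV.
λ = hc/ΔE = 1240 / 0.6611 = 1880 nm.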